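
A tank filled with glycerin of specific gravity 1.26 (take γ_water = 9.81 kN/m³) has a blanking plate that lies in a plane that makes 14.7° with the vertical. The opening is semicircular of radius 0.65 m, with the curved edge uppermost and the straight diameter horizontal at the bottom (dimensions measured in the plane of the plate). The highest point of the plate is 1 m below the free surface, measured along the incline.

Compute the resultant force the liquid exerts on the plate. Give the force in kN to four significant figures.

γ = 1.26 × 9.81 = 12.3606 kN/m³.
The plate makes 14.7° with the vertical, i.e. θ = 90° − 14.7° = 75.3° to the horizontal. Measuring y along the incline from the free-surface line, vertical depth h = y·sinθ with sinθ = 0.967268.
The centroid lies 4r/(3π) = 0.275869 m above the diameter, so r − 4r/(3π) = 0.65 − 0.275869 = 0.374131 m below the topmost point, so y_c = 1 + 0.374131 = 1.37413 m and h_c = 1.37413 × 0.967268 = 1.32915 m.
A = πr²/2 = π × 0.65²/2 = 0.663661 m².
Resultant F = γ·h_c·A = 12.3606 × 1.32915 × 0.663661 = 10.9033 kN.

F ≈ 10.90 kN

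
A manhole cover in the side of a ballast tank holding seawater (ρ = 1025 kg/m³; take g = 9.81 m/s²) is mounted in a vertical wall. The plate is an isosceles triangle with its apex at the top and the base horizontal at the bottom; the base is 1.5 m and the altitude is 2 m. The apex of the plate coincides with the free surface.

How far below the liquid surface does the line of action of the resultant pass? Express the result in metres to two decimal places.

h_p = 1.50 m

γ = ρg = 1025 × 9.81 / 1000 = 10.05525 kN/m³.
With the apex up, the centroid sits 2h/3 = 2 × 2/3 = 1.33333 m below the apex, so the centroid depth is h_c = 1.33333 m.
A = ½ × 1.5 × 2 = 1.5 m².
Resultant F = γ·h_c·A = 10.05525 × 1.33333 × 1.5 = 20.1104 kN.
I_c = b·h³/36 = 1.5 × 2³/36 = 0.333333 m⁴.
Centre of pressure: y_p = y_c + I_c/(y_c·A) = 1.33333 + 0.333333/(1.33333 × 1.5) = 1.33333 + 0.166667 = 1.5 m along the plane.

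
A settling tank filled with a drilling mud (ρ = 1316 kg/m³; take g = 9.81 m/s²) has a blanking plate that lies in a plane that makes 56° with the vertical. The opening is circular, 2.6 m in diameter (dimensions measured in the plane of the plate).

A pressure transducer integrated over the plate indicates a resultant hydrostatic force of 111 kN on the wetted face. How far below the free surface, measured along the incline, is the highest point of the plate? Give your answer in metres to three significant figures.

y_top ≈ 1.60 m

γ = ρg = 1316 × 9.81 / 1000 = 12.90996 kN/m³.
A = π(1.3)² = 5.30929 m².
From F = γ·h_c·A, the centroid depth is h_c = 111/(12.90996 × 5.30929) = 1.61943 m.
The plate makes 56° with the vertical, i.e. θ = 90° − 56° = 34° to the horizontal. Measuring y along the incline from the free-surface line, vertical depth h = y·sinθ with sinθ = 0.559193.
Along the incline, y_c = h_c/sinθ = 1.61943/0.559193 = 2.89601 m.
The centroid is at the centre, 1.3 m below the top of the plate, so the highest point sits at y_top = 2.89601 − 1.3 = 1.59601 m along the incline.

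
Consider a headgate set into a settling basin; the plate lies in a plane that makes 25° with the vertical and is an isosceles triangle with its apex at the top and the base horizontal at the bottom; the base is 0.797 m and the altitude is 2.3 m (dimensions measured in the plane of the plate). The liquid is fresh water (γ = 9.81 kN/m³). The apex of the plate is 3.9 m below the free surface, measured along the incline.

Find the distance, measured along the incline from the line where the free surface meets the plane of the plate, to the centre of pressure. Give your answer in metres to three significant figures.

y_p = 5.49 m

γ = 9.81 kN/m³.
The plate makes 25° with the vertical, i.e. θ = 90° − 25° = 65° to the horizontal. Measuring y along the incline from the free-surface line, vertical depth h = y·sinθ with sinθ = 0.906308.
With the apex up, the centroid sits 2h/3 = 2 × 2.3/3 = 1.53333 m below the apex, so y_c = 3.9 + 1.53333 = 5.43333 m and h_c = 5.43333 × 0.906308 = 4.92427 m.
A = ½ × 0.797 × 2.3 = 0.91655 m².
Resultant F = γ·h_c·A = 9.81 × 4.92427 × 0.91655 = 44.2759 kN.
I_c = b·h³/36 = 0.797 × 2.3³/36 = 0.269364 m⁴.
Centre of pressure: y_p = y_c + I_c/(y_c·A) = 5.43333 + 0.269364/(5.43333 × 0.91655) = 5.43333 + 0.05409 = 5.48742 m along the plane.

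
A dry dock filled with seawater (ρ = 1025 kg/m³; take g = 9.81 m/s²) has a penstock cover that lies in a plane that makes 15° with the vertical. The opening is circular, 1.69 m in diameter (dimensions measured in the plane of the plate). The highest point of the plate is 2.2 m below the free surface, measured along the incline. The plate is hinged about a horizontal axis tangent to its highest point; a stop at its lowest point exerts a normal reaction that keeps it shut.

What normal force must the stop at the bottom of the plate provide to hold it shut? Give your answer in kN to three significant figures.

γ = ρg = 1025 × 9.81 / 1000 = 10.05525 kN/m³.
The plate makes 15° with the vertical, i.e. θ = 90° − 15° = 75° to the horizontal. Measuring y along the incline from the free-surface line, vertical depth h = y·sinθ with sinθ = 0.965926.
The centroid is at the centre, 0.845 m below the top of the plate, so y_c = 2.2 + 0.845 = 3.045 m and h_c = 3.045 × 0.965926 = 2.94124 m.
A = π(0.845)² = 2.24318 m².
Resultant F = γ·h_c·A = 10.05525 × 2.94124 × 2.24318 = 66.3418 kN.
I_c = πr⁴/4 = π × 0.845⁴/4 = 0.400421 m⁴.
Centre of pressure: y_p = y_c + I_c/(y_c·A) = 3.045 + 0.400421/(3.045 × 2.24318) = 3.045 + 0.0586226 = 3.10362 m along the plane.
The resultant acts 0.845 + 0.0586226 = 0.903623 m (along the plate) below the hinge at the top edge, so the moment about the hinge is M = F × 0.903623 = 66.3418 × 0.903623 = 59.948 kN·m.
A normal force at the bottom, 1.69 m from the hinge, must supply this moment: P = 59.948/1.69 = 35.4722 kN.

P ≈ 35.5 kN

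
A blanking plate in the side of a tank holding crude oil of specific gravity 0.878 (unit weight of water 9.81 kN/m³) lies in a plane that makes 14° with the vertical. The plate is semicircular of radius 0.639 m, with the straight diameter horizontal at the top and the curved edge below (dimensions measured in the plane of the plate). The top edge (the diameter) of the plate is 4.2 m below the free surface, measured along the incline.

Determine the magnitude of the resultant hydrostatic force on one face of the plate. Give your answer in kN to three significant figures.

F ≈ 24.0 kN

γ = 0.878 × 9.81 = 8.61318 kN/m³.
The plate makes 14° with the vertical, i.e. θ = 90° − 14° = 76° to the horizontal. Measuring y along the incline from the free-surface line, vertical depth h = y·sinθ with sinθ = 0.970296.
The centroid of a semicircle lies 4r/(3π) = 0.2712 m from the diameter, here below the top edge, so y_c = 4.2 + 0.2712 = 4.4712 m and h_c = 4.4712 × 0.970296 = 4.33839 m.
A = πr²/2 = π × 0.639²/2 = 0.641389 m².
Resultant F = γ·h_c·A = 8.61318 × 4.33839 × 0.641389 = 23.967 kN.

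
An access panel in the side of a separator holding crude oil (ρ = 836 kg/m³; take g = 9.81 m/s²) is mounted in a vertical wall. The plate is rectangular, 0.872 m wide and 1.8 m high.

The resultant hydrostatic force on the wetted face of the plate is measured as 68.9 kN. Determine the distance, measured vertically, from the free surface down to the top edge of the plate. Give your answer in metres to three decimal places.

γ = ρg = 836 × 9.81 / 1000 = 8.20116 kN/m³.
A = 0.872 × 1.8 = 1.5696 m².
From F = γ·h_c·A, the centroid depth is h_c = 68.9/(8.20116 × 1.5696) = 5.35248 m.
The centroid lies 1.8/2 = 0.9 m below the top edge, so the top edge sits at h_top = 5.35248 − 0.9 = 4.45248 m below the surface.

d_top ≈ 4.452 m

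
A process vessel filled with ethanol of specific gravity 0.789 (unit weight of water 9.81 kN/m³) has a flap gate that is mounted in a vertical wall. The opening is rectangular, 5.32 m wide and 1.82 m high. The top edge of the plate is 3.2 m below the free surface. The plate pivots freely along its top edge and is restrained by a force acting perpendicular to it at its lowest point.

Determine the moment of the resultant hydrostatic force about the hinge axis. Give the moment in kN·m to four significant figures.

M ≈ 301.0 kN·m

γ = 0.789 × 9.81 = 7.74009 kN/m³.
The centroid lies 1.82/2 = 0.91 m below the top edge, so the centroid depth is h_c = 3.2 + 0.91 = 4.11 m.
A = 5.32 × 1.82 = 9.6824 m².
Resultant F = γ·h_c·A = 7.74009 × 4.11 × 9.6824 = 308.014 kN.
I_c = b·h³/12 = 5.32 × 1.82³/12 = 2.67267 m⁴.
Centre of pressure: y_p = y_c + I_c/(y_c·A) = 4.11 + 2.67267/(4.11 × 9.6824) = 4.11 + 0.0671615 = 4.17716 m along the plane.
The resultant acts 0.91 + 0.0671615 = 0.977162 m (along the plate) below the hinge at the top edge, so the moment about the hinge is M = F × 0.977162 = 308.014 × 0.977162 = 300.98 kN·m.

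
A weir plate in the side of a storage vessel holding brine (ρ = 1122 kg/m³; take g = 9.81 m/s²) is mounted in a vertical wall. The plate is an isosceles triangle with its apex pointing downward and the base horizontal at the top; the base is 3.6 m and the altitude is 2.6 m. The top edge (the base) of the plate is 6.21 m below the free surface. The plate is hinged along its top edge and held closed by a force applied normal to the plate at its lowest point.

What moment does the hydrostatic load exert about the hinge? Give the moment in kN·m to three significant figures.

M ≈ 335 kN·m

γ = ρg = 1122 × 9.81 / 1000 = 11.00682 kN/m³.
With the apex down, the centroid sits h/3 = 2.6/3 = 0.866667 m below the base (the top edge), so the centroid depth is h_c = 6.21 + 0.866667 = 7.07667 m.
A = ½ × 3.6 × 2.6 = 4.68 m².
Resultant F = γ·h_c·A = 11.00682 × 7.07667 × 4.68 = 364.533 kN.
I_c = b·h³/36 = 3.6 × 2.6³/36 = 1.7576 m⁴.
Centre of pressure: y_p = y_c + I_c/(y_c·A) = 7.07667 + 1.7576/(7.07667 × 4.68) = 7.07667 + 0.0530695 = 7.12974 m along the plane.
The resultant acts 0.866667 + 0.0530695 = 0.919736 m (along the plate) below the hinge at the top edge, so the moment about the hinge is M = F × 0.919736 = 364.533 × 0.919736 = 335.274 kN·m.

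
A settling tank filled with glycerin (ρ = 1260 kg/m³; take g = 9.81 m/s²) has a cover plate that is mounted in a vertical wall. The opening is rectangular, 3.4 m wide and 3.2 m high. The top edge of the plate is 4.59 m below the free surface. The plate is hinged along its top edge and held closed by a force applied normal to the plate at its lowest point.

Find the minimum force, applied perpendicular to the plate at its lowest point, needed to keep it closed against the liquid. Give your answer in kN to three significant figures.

γ = ρg = 1260 × 9.81 / 1000 = 12.3606 kN/m³.
The centroid lies 3.2/2 = 1.6 m below the top edge, so the centroid depth is h_c = 4.59 + 1.6 = 6.19 m.
A = 3.4 × 3.2 = 10.88 m².
Resultant F = γ·h_c·A = 12.3606 × 6.19 × 10.88 = 832.452 kN.
I_c = b·h³/12 = 3.4 × 3.2³/12 = 9.28427 m⁴.
Centre of pressure: y_p = y_c + I_c/(y_c·A) = 6.19 + 9.28427/(6.19 × 10.88) = 6.19 + 0.137857 = 6.32786 m along the plane.
The resultant acts 1.6 + 0.137857 = 1.73786 m (along the plate) below the hinge at the top edge, so the moment about the hinge is M = F × 1.73786 = 832.452 × 1.73786 = 1446.69 kN·m.
A normal force at the bottom, 3.2 m from the hinge, must supply this moment: P = 1446.69/3.2 = 452.091 kN.

P ≈ 452 kN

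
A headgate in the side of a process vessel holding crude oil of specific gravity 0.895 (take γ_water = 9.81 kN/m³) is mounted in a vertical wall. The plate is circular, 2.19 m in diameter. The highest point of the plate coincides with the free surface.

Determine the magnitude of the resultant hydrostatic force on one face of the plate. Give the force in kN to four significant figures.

F ≈ 36.21 kN

γ = 0.895 × 9.81 = 8.77995 kN/m³.
The centroid is at the centre, 1.095 m below the top of the plate, so the centroid depth is h_c = 1.095 m.
A = π(1.095)² = 3.76685 m².
Resultant F = γ·h_c·A = 8.77995 × 1.095 × 3.76685 = 36.2147 kN.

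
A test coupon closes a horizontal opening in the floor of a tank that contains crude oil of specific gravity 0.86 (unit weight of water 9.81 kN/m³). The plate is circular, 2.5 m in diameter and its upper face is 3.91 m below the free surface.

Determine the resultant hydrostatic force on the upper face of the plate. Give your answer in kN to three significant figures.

γ = 0.86 × 9.81 = 8.4366 kN/m³.
The plate is horizontal, so pressure is uniform at p = γ·h = 8.4366 × 3.91 = 32.9871 kN/m².
A = π(1.25)² = 4.90874 m².
F = p·A = 32.9871 × 4.90874 = 161.925 kN.

F ≈ 162 kN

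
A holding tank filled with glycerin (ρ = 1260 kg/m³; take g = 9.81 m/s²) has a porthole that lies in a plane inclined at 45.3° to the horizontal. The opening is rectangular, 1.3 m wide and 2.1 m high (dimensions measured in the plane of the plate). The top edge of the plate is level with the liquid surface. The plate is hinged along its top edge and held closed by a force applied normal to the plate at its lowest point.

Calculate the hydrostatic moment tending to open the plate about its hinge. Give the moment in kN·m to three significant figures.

γ = ρg = 1260 × 9.81 / 1000 = 12.3606 kN/m³.
Let θ = 45.3° be the plate's angle to the horizontal; measure y along the incline from where the plane meets the free surface. Vertical depth h = y·sinθ with sinθ = 0.710799.
The centroid lies 2.1/2 = 1.05 m below the top edge, so y_c = 1.05 m and h_c = 1.05 × 0.710799 = 0.746339 m.
A = 1.3 × 2.1 = 2.73 m².
Resultant F = γ·h_c·A = 12.3606 × 0.746339 × 2.73 = 25.1848 kN.
I_c = b·h³/12 = 1.3 × 2.1³/12 = 1.00328 m⁴.
Centre of pressure: y_p = y_c + I_c/(y_c·A) = 1.05 + 1.00328/(1.05 × 2.73) = 1.05 + 0.350002 = 1.4 m along the plane.
The resultant acts 1.05 + 0.350002 = 1.4 m (along the plate) below the hinge at the top edge, so the moment about the hinge is M = F × 1.4 = 25.1848 × 1.4 = 35.2587 kN·m.

M ≈ 35.3 kN·m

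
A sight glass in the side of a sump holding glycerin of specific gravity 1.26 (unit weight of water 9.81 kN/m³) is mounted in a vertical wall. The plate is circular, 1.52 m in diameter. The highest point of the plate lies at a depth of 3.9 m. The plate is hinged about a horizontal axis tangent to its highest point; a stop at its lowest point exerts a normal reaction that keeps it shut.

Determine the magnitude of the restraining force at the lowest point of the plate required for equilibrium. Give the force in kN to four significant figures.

γ = 1.26 × 9.81 = 12.3606 kN/m³.
The centroid is at the centre, 0.76 m below the top of the plate, so the centroid depth is h_c = 3.9 + 0.76 = 4.66 m.
A = π(0.76)² = 1.81458 m².
Resultant F = γ·h_c·A = 12.3606 × 4.66 × 1.81458 = 104.521 kN.
I_c = πr⁴/4 = π × 0.76⁴/4 = 0.262026 m⁴.
Centre of pressure: y_p = y_c + I_c/(y_c·A) = 4.66 + 0.262026/(4.66 × 1.81458) = 4.66 + 0.0309872 = 4.69099 m along the plane.
The resultant acts 0.76 + 0.0309872 = 0.790987 m (along the plate) below the hinge at the top edge, so the moment about the hinge is M = F × 0.790987 = 104.521 × 0.790987 = 82.6748 kN·m.
A normal force at the bottom, 1.52 m from the hinge, must supply this moment: P = 82.6748/1.52 = 54.3913 kN.

P ≈ 54.39 kN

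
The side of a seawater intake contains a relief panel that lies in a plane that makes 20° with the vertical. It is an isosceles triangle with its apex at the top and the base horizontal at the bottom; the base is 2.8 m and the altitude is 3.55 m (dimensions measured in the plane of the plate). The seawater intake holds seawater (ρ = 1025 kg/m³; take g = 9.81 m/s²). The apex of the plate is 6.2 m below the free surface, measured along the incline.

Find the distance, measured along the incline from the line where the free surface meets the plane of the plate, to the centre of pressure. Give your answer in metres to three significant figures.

y_p = 8.65 m

γ = ρg = 1025 × 9.81 / 1000 = 10.05525 kN/m³.
The plate makes 20° with the vertical, i.e. θ = 90° − 20° = 70° to the horizontal. Measuring y along the incline from the free-surface line, vertical depth h = y·sinθ with sinθ = 0.939693.
With the apex up, the centroid sits 2h/3 = 2 × 3.55/3 = 2.36667 m below the apex, so y_c = 6.2 + 2.36667 = 8.56667 m and h_c = 8.56667 × 0.939693 = 8.05004 m.
A = ½ × 2.8 × 3.55 = 4.97 m².
Resultant F = γ·h_c·A = 10.05525 × 8.05004 × 4.97 = 402.297 kN.
I_c = b·h³/36 = 2.8 × 3.55³/36 = 3.47969 m⁴.
Centre of pressure: y_p = y_c + I_c/(y_c·A) = 8.56667 + 3.47969/(8.56667 × 4.97) = 8.56667 + 0.0817282 = 8.6484 m along the plane.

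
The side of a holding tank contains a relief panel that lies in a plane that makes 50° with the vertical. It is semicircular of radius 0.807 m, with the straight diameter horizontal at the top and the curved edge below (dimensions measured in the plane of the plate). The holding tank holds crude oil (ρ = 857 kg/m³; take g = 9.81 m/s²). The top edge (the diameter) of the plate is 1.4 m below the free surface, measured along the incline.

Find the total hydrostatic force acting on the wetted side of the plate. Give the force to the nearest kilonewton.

γ = ρg = 857 × 9.81 / 1000 = 8.40717 kN/m³.
The plate makes 50° with the vertical, i.e. θ = 90° − 50° = 40° to the horizontal. Measuring y along the incline from the free-surface line, vertical depth h = y·sinθ with sinθ = 0.642788.
The centroid of a semicircle lies 4r/(3π) = 0.342501 m from the diameter, here below the top edge, so y_c = 1.4 + 0.342501 = 1.7425 m and h_c = 1.7425 × 0.642788 = 1.12006 m.
A = πr²/2 = π × 0.807²/2 = 1.02298 m².
Resultant F = γ·h_c·A = 8.40717 × 1.12006 × 1.02298 = 9.63293 kN.

F ≈ 10 kN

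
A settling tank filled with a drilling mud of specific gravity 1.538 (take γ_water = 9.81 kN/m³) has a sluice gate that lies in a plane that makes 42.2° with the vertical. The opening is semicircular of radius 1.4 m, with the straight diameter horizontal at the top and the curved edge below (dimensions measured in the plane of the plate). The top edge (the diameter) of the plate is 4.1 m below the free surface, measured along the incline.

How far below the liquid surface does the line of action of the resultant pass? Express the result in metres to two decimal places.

γ = 1.538 × 9.81 = 15.08778 kN/m³.
The plate makes 42.2° with the vertical, i.e. θ = 90° − 42.2° = 47.8° to the horizontal. Measuring y along the incline from the free-surface line, vertical depth h = y·sinθ with sinθ = 0.740805.
The centroid of a semicircle lies 4r/(3π) = 0.594178 m from the diameter, here below the top edge, so y_c = 4.1 + 0.594178 = 4.69418 m and h_c = 4.69418 × 0.740805 = 3.47747 m.
A = πr²/2 = π × 1.4²/2 = 3.07876 m².
Resultant F = γ·h_c·A = 15.08778 × 3.47747 × 3.07876 = 161.534 kN.
I_c = (π/8 − 8/(9π))·r⁴ = 0.109757 × 1.4⁴ = 0.421642 m⁴.
Centre of pressure: y_p = y_c + I_c/(y_c·A) = 4.69418 + 0.421642/(4.69418 × 3.07876) = 4.69418 + 0.0291748 = 4.72335 m along the plane.
Vertically, h_p = y_p·sinθ = 4.72335 × 0.740805 = 3.49908 m.

h_p = 3.50 m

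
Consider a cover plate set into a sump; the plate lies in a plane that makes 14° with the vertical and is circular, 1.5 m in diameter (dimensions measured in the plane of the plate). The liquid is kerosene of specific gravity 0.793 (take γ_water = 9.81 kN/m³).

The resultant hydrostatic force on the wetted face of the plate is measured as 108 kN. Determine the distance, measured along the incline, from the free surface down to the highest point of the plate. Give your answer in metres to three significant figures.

γ = 0.793 × 9.81 = 7.77933 kN/m³.
A = π(0.75)² = 1.76715 m².
From F = γ·h_c·A, the centroid depth is h_c = 108/(7.77933 × 1.76715) = 7.85612 m.
The plate makes 14° with the vertical, i.e. θ = 90° − 14° = 76° to the horizontal. Measuring y along the incline from the free-surface line, vertical depth h = y·sinθ with sinθ = 0.970296.
Along the incline, y_c = h_c/sinθ = 7.85612/0.970296 = 8.09662 m.
The centroid is at the centre, 0.75 m below the top of the plate, so the highest point sits at y_top = 8.09662 − 0.75 = 7.34662 m along the incline.

y_top ≈ 7.35 m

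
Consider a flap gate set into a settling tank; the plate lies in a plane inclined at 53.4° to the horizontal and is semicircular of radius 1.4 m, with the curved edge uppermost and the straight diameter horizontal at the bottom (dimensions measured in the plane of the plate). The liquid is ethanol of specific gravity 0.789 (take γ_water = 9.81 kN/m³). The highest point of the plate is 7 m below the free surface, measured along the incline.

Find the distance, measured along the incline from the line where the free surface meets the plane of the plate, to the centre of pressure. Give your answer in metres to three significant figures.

y_p = 7.82 m

γ = 0.789 × 9.81 = 7.74009 kN/m³.
Let θ = 53.4° be the plate's angle to the horizontal; measure y along the incline from where the plane meets the free surface. Vertical depth h = y·sinθ with sinθ = 0.802817.
The centroid lies 4r/(3π) = 0.594178 m above the diameter, so r − 4r/(3π) = 1.4 − 0.594178 = 0.805822 m below the topmost point, so y_c = 7 + 0.805822 = 7.80582 m and h_c = 7.80582 × 0.802817 = 6.26664 m.
A = πr²/2 = π × 1.4²/2 = 3.07876 m².
Resultant F = γ·h_c·A = 7.74009 × 6.26664 × 3.07876 = 149.333 kN.
I_c = (π/8 − 8/(9π))·r⁴ = 0.109757 × 1.4⁴ = 0.421642 m⁴.
Centre of pressure: y_p = y_c + I_c/(y_c·A) = 7.80582 + 0.421642/(7.80582 × 3.07876) = 7.80582 + 0.0175448 = 7.82336 m along the plane.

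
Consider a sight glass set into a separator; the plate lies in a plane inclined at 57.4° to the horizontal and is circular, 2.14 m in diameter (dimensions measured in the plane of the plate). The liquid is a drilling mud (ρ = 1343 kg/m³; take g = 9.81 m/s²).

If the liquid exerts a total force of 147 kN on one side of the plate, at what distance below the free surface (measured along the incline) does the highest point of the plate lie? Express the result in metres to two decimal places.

γ = ρg = 1343 × 9.81 / 1000 = 13.17483 kN/m³.
A = π(1.07)² = 3.59681 m².
From F = γ·h_c·A, the centroid depth is h_c = 147/(13.17483 × 3.59681) = 3.10209 m.
Let θ = 57.4° be the plate's angle to the horizontal; measure y along the incline from where the plane meets the free surface. Vertical depth h = y·sinθ with sinθ = 0.842452.
Along the incline, y_c = h_c/sinθ = 3.10209/0.842452 = 3.68222 m.
The centroid is at the centre, 1.07 m below the top of the plate, so the highest point sits at y_top = 3.68222 − 1.07 = 2.61222 m along the incline.

y_top ≈ 2.61 m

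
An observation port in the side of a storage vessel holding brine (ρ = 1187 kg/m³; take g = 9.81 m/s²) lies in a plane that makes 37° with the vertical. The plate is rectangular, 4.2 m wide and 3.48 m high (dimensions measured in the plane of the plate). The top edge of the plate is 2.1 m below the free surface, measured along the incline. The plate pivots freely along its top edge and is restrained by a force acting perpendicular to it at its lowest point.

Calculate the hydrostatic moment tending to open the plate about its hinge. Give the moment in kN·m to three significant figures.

γ = ρg = 1187 × 9.81 / 1000 = 11.64447 kN/m³.
The plate makes 37° with the vertical, i.e. θ = 90° − 37° = 53° to the horizontal. Measuring y along the incline from the free-surface line, vertical depth h = y·sinθ with sinθ = 0.798636.
The centroid lies 3.48/2 = 1.74 m below the top edge, so y_c = 2.1 + 1.74 = 3.84 m and h_c = 3.84 × 0.798636 = 3.06676 m.
A = 4.2 × 3.48 = 14.616 m².
Resultant F = γ·h_c·A = 11.64447 × 3.06676 × 14.616 = 521.949 kN.
I_c = b·h³/12 = 4.2 × 3.48³/12 = 14.7505 m⁴.
Centre of pressure: y_p = y_c + I_c/(y_c·A) = 3.84 + 14.7505/(3.84 × 14.616) = 3.84 + 0.262813 = 4.10281 m along the plane.
The resultant acts 1.74 + 0.262813 = 2.00281 m (along the plate) below the hinge at the top edge, so the moment about the hinge is M = F × 2.00281 = 521.949 × 2.00281 = 1045.36 kN·m.

M ≈ 1050 kN·m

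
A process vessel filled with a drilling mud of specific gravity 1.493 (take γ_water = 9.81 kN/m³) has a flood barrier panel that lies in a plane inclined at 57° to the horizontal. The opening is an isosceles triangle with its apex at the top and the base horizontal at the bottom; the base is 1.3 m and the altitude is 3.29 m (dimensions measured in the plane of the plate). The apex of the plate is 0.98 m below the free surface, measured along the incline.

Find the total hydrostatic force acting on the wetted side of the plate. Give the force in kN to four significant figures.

F ≈ 83.36 kN

γ = 1.493 × 9.81 = 14.64633 kN/m³.
Let θ = 57° be the plate's angle to the horizontal; measure y along the incline from where the plane meets the free surface. Vertical depth h = y·sinθ with sinθ = 0.838671.
With the apex up, the centroid sits 2h/3 = 2 × 3.29/3 = 2.19333 m below the apex, so y_c = 0.98 + 2.19333 = 3.17333 m and h_c = 3.17333 × 0.838671 = 2.66138 m.
A = ½ × 1.3 × 3.29 = 2.1385 m².
Resultant F = γ·h_c·A = 14.64633 × 2.66138 × 2.1385 = 83.3576 kN.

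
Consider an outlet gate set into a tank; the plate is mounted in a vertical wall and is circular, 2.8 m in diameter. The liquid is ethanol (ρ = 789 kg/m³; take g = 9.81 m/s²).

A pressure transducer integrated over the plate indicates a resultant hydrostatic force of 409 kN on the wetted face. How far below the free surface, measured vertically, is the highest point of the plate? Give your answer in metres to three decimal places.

γ = ρg = 789 × 9.81 / 1000 = 7.74009 kN/m³.
A = π(1.4)² = 6.15752 m².
From F = γ·h_c·A, the centroid depth is h_c = 409/(7.74009 × 6.15752) = 8.58166 m.
The centroid is at the centre, 1.4 m below the top of the plate, so the highest point sits at h_top = 8.58166 − 1.4 = 7.18166 m below the surface.

d_top ≈ 7.182 m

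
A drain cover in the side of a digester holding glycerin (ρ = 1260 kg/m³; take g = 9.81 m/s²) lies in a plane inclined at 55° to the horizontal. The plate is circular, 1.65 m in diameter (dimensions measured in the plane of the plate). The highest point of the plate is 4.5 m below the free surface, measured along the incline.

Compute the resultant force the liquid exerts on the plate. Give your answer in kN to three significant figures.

γ = ρg = 1260 × 9.81 / 1000 = 12.3606 kN/m³.
Let θ = 55° be the plate's angle to the horizontal; measure y along the incline from where the plane meets the free surface. Vertical depth h = y·sinθ with sinθ = 0.819152.
The centroid is at the centre, 0.825 m below the top of the plate, so y_c = 4.5 + 0.825 = 5.325 m and h_c = 5.325 × 0.819152 = 4.36198 m.
A = π(0.825)² = 2.13825 m².
Resultant F = γ·h_c·A = 12.3606 × 4.36198 × 2.13825 = 115.287 kN.

F ≈ 115 kN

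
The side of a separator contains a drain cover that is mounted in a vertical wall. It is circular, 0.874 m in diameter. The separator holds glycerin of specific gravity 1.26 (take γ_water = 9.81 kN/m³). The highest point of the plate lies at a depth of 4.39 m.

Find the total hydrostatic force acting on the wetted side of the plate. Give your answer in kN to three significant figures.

F ≈ 35.8 kN

γ = 1.26 × 9.81 = 12.3606 kN/m³.
The centroid is at the centre, 0.437 m below the top of the plate, so the centroid depth is h_c = 4.39 + 0.437 = 4.827 m.
A = π(0.437)² = 0.599947 m².
Resultant F = γ·h_c·A = 12.3606 × 4.827 × 0.599947 = 35.7956 kN.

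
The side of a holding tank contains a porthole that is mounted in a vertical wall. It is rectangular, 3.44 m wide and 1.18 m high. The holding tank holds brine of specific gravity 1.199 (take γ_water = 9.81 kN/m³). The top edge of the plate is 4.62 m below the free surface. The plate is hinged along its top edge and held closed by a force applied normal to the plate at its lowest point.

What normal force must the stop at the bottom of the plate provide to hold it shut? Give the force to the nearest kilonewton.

γ = 1.199 × 9.81 = 11.76219 kN/m³.
The centroid lies 1.18/2 = 0.59 m below the top edge, so the centroid depth is h_c = 4.62 + 0.59 = 5.21 m.
A = 3.44 × 1.18 = 4.0592 m².
Resultant F = γ·h_c·A = 11.76219 × 5.21 × 4.0592 = 248.752 kN.
I_c = b·h³/12 = 3.44 × 1.18³/12 = 0.471003 m⁴.
Centre of pressure: y_p = y_c + I_c/(y_c·A) = 5.21 + 0.471003/(5.21 × 4.0592) = 5.21 + 0.0222713 = 5.23227 m along the plane.
The resultant acts 0.59 + 0.0222713 = 0.612271 m (along the plate) below the hinge at the top edge, so the moment about the hinge is M = F × 0.612271 = 248.752 × 0.612271 = 152.304 kN·m.
A normal force at the bottom, 1.18 m from the hinge, must supply this moment: P = 152.304/1.18 = 129.071 kN.

P ≈ 129 kN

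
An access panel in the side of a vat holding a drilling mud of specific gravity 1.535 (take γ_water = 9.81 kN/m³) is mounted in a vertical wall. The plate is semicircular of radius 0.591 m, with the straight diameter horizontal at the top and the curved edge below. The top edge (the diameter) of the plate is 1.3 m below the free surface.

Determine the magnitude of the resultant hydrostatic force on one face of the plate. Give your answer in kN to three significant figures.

F ≈ 12.8 kN

γ = 1.535 × 9.81 = 15.05835 kN/m³.
The centroid of a semicircle lies 4r/(3π) = 0.250828 m from the diameter, here below the top edge, so the centroid depth is h_c = 1.3 + 0.250828 = 1.55083 m.
A = πr²/2 = π × 0.591²/2 = 0.548649 m².
Resultant F = γ·h_c·A = 15.05835 × 1.55083 × 0.548649 = 12.8126 kN.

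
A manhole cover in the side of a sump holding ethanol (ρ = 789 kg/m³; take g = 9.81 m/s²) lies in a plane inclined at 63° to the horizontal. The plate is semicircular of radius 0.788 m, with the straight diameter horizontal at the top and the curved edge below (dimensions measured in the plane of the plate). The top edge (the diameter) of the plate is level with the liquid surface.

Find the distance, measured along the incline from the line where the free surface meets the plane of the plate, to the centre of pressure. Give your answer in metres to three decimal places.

y_p = 0.464 m

γ = ρg = 789 × 9.81 / 1000 = 7.74009 kN/m³.
Let θ = 63° be the plate's angle to the horizontal; measure y along the incline from where the plane meets the free surface. Vertical depth h = y·sinθ with sinθ = 0.891007.
The centroid of a semicircle lies 4r/(3π) = 0.334438 m from the diameter, here below the top edge, so y_c = 0.334438 m and h_c = 0.334438 × 0.891007 = 0.297987 m.
A = πr²/2 = π × 0.788²/2 = 0.975377 m².
Resultant F = γ·h_c·A = 7.74009 × 0.297987 × 0.975377 = 2.24965 kN.
I_c = (π/8 − 8/(9π))·r⁴ = 0.109757 × 0.788⁴ = 0.0423192 m⁴.
Centre of pressure: y_p = y_c + I_c/(y_c·A) = 0.334438 + 0.0423192/(0.334438 × 0.975377) = 0.334438 + 0.129733 = 0.464171 m along the plane.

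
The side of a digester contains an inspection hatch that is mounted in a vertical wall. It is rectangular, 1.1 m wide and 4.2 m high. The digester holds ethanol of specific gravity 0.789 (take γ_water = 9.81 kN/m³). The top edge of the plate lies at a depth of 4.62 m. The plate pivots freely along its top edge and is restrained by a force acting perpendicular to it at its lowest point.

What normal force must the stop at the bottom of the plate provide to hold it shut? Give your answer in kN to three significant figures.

P ≈ 133 kN

γ = 0.789 × 9.81 = 7.74009 kN/m³.
The centroid lies 4.2/2 = 2.1 m below the top edge, so the centroid depth is h_c = 4.62 + 2.1 = 6.72 m.
A = 1.1 × 4.2 = 4.62 m².
Resultant F = γ·h_c·A = 7.74009 × 6.72 × 4.62 = 240.302 kN.
I_c = b·h³/12 = 1.1 × 4.2³/12 = 6.7914 m⁴.
Centre of pressure: y_p = y_c + I_c/(y_c·A) = 6.72 + 6.7914/(6.72 × 4.62) = 6.72 + 0.21875 = 6.93875 m along the plane.
The resultant acts 2.1 + 0.21875 = 2.31875 m (along the plate) below the hinge at the top edge, so the moment about the hinge is M = F × 2.31875 = 240.302 × 2.31875 = 557.2 kN·m.
A normal force at the bottom, 4.2 m from the hinge, must supply this moment: P = 557.2/4.2 = 132.667 kN.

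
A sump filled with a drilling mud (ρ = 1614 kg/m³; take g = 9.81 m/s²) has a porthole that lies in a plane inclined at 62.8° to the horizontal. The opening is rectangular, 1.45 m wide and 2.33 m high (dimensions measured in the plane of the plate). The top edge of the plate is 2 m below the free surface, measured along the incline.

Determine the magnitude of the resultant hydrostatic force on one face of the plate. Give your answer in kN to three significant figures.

γ = ρg = 1614 × 9.81 / 1000 = 15.83334 kN/m³.
Let θ = 62.8° be the plate's angle to the horizontal; measure y along the incline from where the plane meets the free surface. Vertical depth h = y·sinθ with sinθ = 0.889416.
The centroid lies 2.33/2 = 1.165 m below the top edge, so y_c = 2 + 1.165 = 3.165 m and h_c = 3.165 × 0.889416 = 2.815 m.
A = 1.45 × 2.33 = 3.3785 m².
Resultant F = γ·h_c·A = 15.83334 × 2.815 × 3.3785 = 150.583 kN.

F ≈ 151 kN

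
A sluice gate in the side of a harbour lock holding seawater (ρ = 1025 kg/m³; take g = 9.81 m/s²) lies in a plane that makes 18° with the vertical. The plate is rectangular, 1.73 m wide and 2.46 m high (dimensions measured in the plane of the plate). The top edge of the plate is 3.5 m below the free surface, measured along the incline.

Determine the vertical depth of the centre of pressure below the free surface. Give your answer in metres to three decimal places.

γ = ρg = 1025 × 9.81 / 1000 = 10.05525 kN/m³.
The plate makes 18° with the vertical, i.e. θ = 90° − 18° = 72° to the horizontal. Measuring y along the incline from the free-surface line, vertical depth h = y·sinθ with sinθ = 0.951057.
The centroid lies 2.46/2 = 1.23 m below the top edge, so y_c = 3.5 + 1.23 = 4.73 m and h_c = 4.73 × 0.951057 = 4.4985 m.
A = 1.73 × 2.46 = 4.2558 m².
Resultant F = γ·h_c·A = 10.05525 × 4.4985 × 4.2558 = 192.505 kN.
I_c = b·h³/12 = 1.73 × 2.46³/12 = 2.1462 m⁴.
Centre of pressure: y_p = y_c + I_c/(y_c·A) = 4.73 + 2.1462/(4.73 × 4.2558) = 4.73 + 0.106617 = 4.83662 m along the plane.
Vertically, h_p = y_p·sinθ = 4.83662 × 0.951057 = 4.5999 m.

h_p = 4.600 m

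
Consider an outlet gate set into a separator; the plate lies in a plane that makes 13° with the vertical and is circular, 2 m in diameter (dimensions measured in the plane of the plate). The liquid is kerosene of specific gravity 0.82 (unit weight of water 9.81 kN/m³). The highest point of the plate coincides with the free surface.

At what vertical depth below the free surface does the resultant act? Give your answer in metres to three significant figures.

γ = 0.82 × 9.81 = 8.0442 kN/m³.
The plate makes 13° with the vertical, i.e. θ = 90° − 13° = 77° to the horizontal. Measuring y along the incline from the free-surface line, vertical depth h = y·sinθ with sinθ = 0.974370.
The centroid is at the centre, 1 m below the top of the plate, so y_c = 1 m and h_c = 1 × 0.974370 = 0.97437 m.
A = π(1)² = 3.14159 m².
Resultant F = γ·h_c·A = 8.0442 × 0.97437 × 3.14159 = 24.6239 kN.
I_c = πr⁴/4 = π × 1⁴/4 = 0.785398 m⁴.
Centre of pressure: y_p = y_c + I_c/(y_c·A) = 1 + 0.785398/(1 × 3.14159) = 1 + 0.25 = 1.25 m along the plane.
Vertically, h_p = y_p·sinθ = 1.25 × 0.974370 = 1.21796 m.

h_p = 1.22 m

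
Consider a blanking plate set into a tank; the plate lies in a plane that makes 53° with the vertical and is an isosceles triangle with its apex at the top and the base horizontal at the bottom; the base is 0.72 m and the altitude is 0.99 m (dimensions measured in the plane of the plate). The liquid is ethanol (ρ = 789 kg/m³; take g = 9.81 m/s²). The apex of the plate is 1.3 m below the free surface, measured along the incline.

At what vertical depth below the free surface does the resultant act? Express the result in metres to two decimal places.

γ = ρg = 789 × 9.81 / 1000 = 7.74009 kN/m³.
The plate makes 53° with the vertical, i.e. θ = 90° − 53° = 37° to the horizontal. Measuring y along the incline from the free-surface line, vertical depth h = y·sinθ with sinθ = 0.601815.
With the apex up, the centroid sits 2h/3 = 2 × 0.99/3 = 0.66 m below the apex, so y_c = 1.3 + 0.66 = 1.96 m and h_c = 1.96 × 0.601815 = 1.17956 m.
A = ½ × 0.72 × 0.99 = 0.3564 m².
Resultant F = γ·h_c·A = 7.74009 × 1.17956 × 0.3564 = 3.2539 kN.
I_c = b·h³/36 = 0.72 × 0.99³/36 = 0.019406 m⁴.
Centre of pressure: y_p = y_c + I_c/(y_c·A) = 1.96 + 0.019406/(1.96 × 0.3564) = 1.96 + 0.0277806 = 1.98778 m along the plane.
Vertically, h_p = y_p·sinθ = 1.98778 × 0.601815 = 1.19628 m.

h_p = 1.20 m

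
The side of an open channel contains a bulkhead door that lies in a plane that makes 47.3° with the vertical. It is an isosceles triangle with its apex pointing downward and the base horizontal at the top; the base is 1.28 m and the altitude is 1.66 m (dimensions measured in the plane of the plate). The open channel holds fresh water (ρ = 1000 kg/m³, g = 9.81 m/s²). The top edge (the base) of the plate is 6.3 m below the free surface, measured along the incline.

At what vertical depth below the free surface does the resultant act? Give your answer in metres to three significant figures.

h_p = 4.66 m

γ = ρg = 1000 × 9.81 = 9810 N/m³ = 9.81 kN/m³.
The plate makes 47.3° with the vertical, i.e. θ = 90° − 47.3° = 42.7° to the horizontal. Measuring y along the incline from the free-surface line, vertical depth h = y·sinθ with sinθ = 0.678160.
With the apex down, the centroid sits h/3 = 1.66/3 = 0.553333 m below the base (the top edge), so y_c = 6.3 + 0.553333 = 6.85333 m and h_c = 6.85333 × 0.678160 = 4.64765 m.
A = ½ × 1.28 × 1.66 = 1.0624 m².
Resultant F = γ·h_c·A = 9.81 × 4.64765 × 1.0624 = 48.4385 kN.
I_c = b·h³/36 = 1.28 × 1.66³/36 = 0.162642 m⁴.
Centre of pressure: y_p = y_c + I_c/(y_c·A) = 6.85333 + 0.162642/(6.85333 × 1.0624) = 6.85333 + 0.0223379 = 6.87567 m along the plane.
Vertically, h_p = y_p·sinθ = 6.87567 × 0.678160 = 4.6628 m.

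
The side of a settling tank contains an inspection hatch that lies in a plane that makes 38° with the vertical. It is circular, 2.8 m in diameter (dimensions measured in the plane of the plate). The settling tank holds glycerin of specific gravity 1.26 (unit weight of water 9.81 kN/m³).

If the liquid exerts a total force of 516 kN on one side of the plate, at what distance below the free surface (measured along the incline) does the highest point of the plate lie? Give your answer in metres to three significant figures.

y_top ≈ 7.20 m

γ = 1.26 × 9.81 = 12.3606 kN/m³.
A = π(1.4)² = 6.15752 m².
From F = γ·h_c·A, the centroid depth is h_c = 516/(12.3606 × 6.15752) = 6.7796 m.
The plate makes 38° with the vertical, i.e. θ = 90° − 38° = 52° to the horizontal. Measuring y along the incline from the free-surface line, vertical depth h = y·sinθ with sinθ = 0.788011.
Along the incline, y_c = h_c/sinθ = 6.7796/0.788011 = 8.60343 m.
The centroid is at the centre, 1.4 m below the top of the plate, so the highest point sits at y_top = 8.60343 − 1.4 = 7.20343 m along the incline.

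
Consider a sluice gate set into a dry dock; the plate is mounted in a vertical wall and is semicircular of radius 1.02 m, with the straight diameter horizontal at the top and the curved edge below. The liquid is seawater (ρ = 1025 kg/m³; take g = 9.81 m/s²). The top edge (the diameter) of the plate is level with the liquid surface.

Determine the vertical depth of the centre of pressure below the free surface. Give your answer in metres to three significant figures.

γ = ρg = 1025 × 9.81 / 1000 = 10.05525 kN/m³.
The centroid of a semicircle lies 4r/(3π) = 0.432901 m from the diameter, here below the top edge, so the centroid depth is h_c = 0.432901 m.
A = πr²/2 = π × 1.02²/2 = 1.63426 m².
Resultant F = γ·h_c·A = 10.05525 × 0.432901 × 1.63426 = 7.11382 kN.
I_c = (π/8 − 8/(9π))·r⁴ = 0.109757 × 1.02⁴ = 0.118805 m⁴.
Centre of pressure: y_p = y_c + I_c/(y_c·A) = 0.432901 + 0.118805/(0.432901 × 1.63426) = 0.432901 + 0.167929 = 0.60083 m along the plane.

h_p = 0.601 m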